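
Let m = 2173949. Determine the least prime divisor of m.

67

2173949 is odd.
Digit sum 35, not divisible by 3.
Ends in 9: not divisible by 5.
7: 2173949 = 7·310564 + 1
11: 2173949 = 11·197631 + 8
13: 2173949 = 13·167226 + 11
17: 2173949 = 17·127879 + 6
19: 2173949 = 19·114418 + 7
23: 2173949 = 23·94519 + 12
29: 2173949 = 29·74963 + 22
31: 2173949 = 31·70127 + 12
37: 2173949 = 37·58755 + 14
41: 2173949 = 41·53023 + 6
43: 2173949 = 43·50556 + 41
47: 2173949 = 47·46254 + 11
53: 2173949 = 53·41017 + 48
59: 2173949 = 59·36846 + 35
61: 2173949 = 61·35638 + 31
67: 2173949 = 67·32447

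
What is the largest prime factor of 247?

247 = 13 · 19
19 is prime.
So 247 = 13 · 19; the largest prime factor is 19.

19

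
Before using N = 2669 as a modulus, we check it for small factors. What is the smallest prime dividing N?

17

2669 is odd.
Digit sum 23, not divisible by 3.
Ends in 9: not divisible by 5.
7: 2669 = 7·381 + 2
11: 2669 = 11·242 + 7
13: 2669 = 13·205 + 4
17: 2669 = 17·157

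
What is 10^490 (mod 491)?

10^1 ≡ 10 (mod 491)
10^2 ≡ 10^2 = 100 ≡ 100 (mod 491)
10^4 ≡ 100^2 = 10000 ≡ 180 (mod 491)
10^8 ≡ 180^2 = 32400 ≡ 485 (mod 491)
10^16 ≡ 485^2 = 235225 ≡ 36 (mod 491)
10^32 ≡ 36^2 = 1296 ≡ 314 (mod 491)
10^64 ≡ 314^2 = 98596 ≡ 396 (mod 491)
10^128 ≡ 396^2 = 156816 ≡ 187 (mod 491)
10^256 ≡ 187^2 = 34969 ≡ 108 (mod 491)
490 = 256 + 128 + 64 + 32 + 8 + 2 in binary powers of 2.
So 10^490 ≡ 108 · 187 · 396 · 314 · 485 · 100 ≡ 1 (mod 491).
Since the result is 1, base 10 gives no evidence that 491 is composite.

1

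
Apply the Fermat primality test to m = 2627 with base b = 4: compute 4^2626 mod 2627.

2560

4^1 ≡ 4 (mod 2627)
4^2 ≡ 4^2 = 16 ≡ 16 (mod 2627)
4^4 ≡ 16^2 = 256 ≡ 256 (mod 2627)
4^8 ≡ 256^2 = 65536 ≡ 2488 (mod 2627)
4^16 ≡ 2488^2 = 6190144 ≡ 932 (mod 2627)
4^32 ≡ 932^2 = 868624 ≡ 1714 (mod 2627)
4^64 ≡ 1714^2 = 2937796 ≡ 810 (mod 2627)
4^128 ≡ 810^2 = 656100 ≡ 1977 (mod 2627)
4^256 ≡ 1977^2 = 3908529 ≡ 2180 (mod 2627)
4^512 ≡ 2180^2 = 4752400 ≡ 157 (mod 2627)
4^1024 ≡ 157^2 = 24649 ≡ 1006 (mod 2627)
4^2048 ≡ 1006^2 = 1012036 ≡ 641 (mod 2627)
2626 = 2048 + 512 + 64 + 2 in binary powers of 2.
So 4^2626 ≡ 641 · 157 · 810 · 16 ≡ 2560 (mod 2627).
Since 2560 ≠ 1, base 4 is a Fermat witness: 2627 is composite.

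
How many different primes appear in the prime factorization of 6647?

2

6647 = 17^2 · 23
6647 = 17^2 · 23, which has 2 distinct prime factors.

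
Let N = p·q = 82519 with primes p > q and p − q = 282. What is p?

Since p = q + 282, we have 82519 = q(q + 282), so q² + 282q − 82519 = 0.
Discriminant: 282² + 4·82519 = 79524 + 330076 = 409600; √409600 = 640.
q = (−282 + 640)/2 = 179, and p = q + 282 = 461.
Check: 179 · 461 = 82519.

461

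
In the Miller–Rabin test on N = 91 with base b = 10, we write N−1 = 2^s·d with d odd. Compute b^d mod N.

91 − 1 = 90 = 2^1 · 45, so d = 45.
10^1 ≡ 10 (mod 91)
10^2 ≡ 10^2 = 100 ≡ 9 (mod 91)
10^4 ≡ 9^2 = 81 ≡ 81 (mod 91)
10^8 ≡ 81^2 = 6561 ≡ 9 (mod 91)
10^16 ≡ 9^2 = 81 ≡ 81 (mod 91)
10^32 ≡ 81^2 = 6561 ≡ 9 (mod 91)
45 = 32 + 8 + 4 + 1 in binary powers of 2.
So 10^45 ≡ 9 · 9 · 81 · 10 ≡ 90 (mod 91).
Since 10^d ≡ 90 (mod 91), base 10 does not prove 91 composite.

90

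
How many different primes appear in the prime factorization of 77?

77 = 7 · 11
77 = 7 · 11, which has 2 distinct prime factors.

2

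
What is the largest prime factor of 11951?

37

11951 = 17 · 703
703 = 19 · 37
37 is prime.
So 11951 = 17 · 19 · 37; the largest prime factor is 37.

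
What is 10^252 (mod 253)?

177

10^1 ≡ 10 (mod 253)
10^2 ≡ 10^2 = 100 ≡ 100 (mod 253)
10^4 ≡ 100^2 = 10000 ≡ 133 (mod 253)
10^8 ≡ 133^2 = 17689 ≡ 232 (mod 253)
10^16 ≡ 232^2 = 53824 ≡ 188 (mod 253)
10^32 ≡ 188^2 = 35344 ≡ 177 (mod 253)
10^64 ≡ 177^2 = 31329 ≡ 210 (mod 253)
10^128 ≡ 210^2 = 44100 ≡ 78 (mod 253)
252 = 128 + 64 + 32 + 16 + 8 + 4 in binary powers of 2.
So 10^252 ≡ 78 · 210 · 177 · 188 · 232 · 133 ≡ 177 (mod 253).
Since 177 ≠ 1, base 10 is a Fermat witness: 253 is composite.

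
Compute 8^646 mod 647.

1

8^1 ≡ 8 (mod 647)
8^2 ≡ 8^2 = 64 ≡ 64 (mod 647)
8^4 ≡ 64^2 = 4096 ≡ 214 (mod 647)
8^8 ≡ 214^2 = 45796 ≡ 506 (mod 647)
8^16 ≡ 506^2 = 256036 ≡ 471 (mod 647)
8^32 ≡ 471^2 = 221841 ≡ 567 (mod 647)
8^64 ≡ 567^2 = 321489 ≡ 577 (mod 647)
8^128 ≡ 577^2 = 332929 ≡ 371 (mod 647)
8^256 ≡ 371^2 = 137641 ≡ 477 (mod 647)
8^512 ≡ 477^2 = 227529 ≡ 432 (mod 647)
646 = 512 + 128 + 4 + 2 in binary powers of 2.
So 8^646 ≡ 432 · 371 · 214 · 64 ≡ 1 (mod 647).
Since the result is 1, base 8 gives no evidence that 647 is composite.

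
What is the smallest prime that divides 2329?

17

2329 is odd.
Digit sum 16, not divisible by 3.
Ends in 9: not divisible by 5.
7: 2329 = 7·332 + 5
11: 2329 = 11·211 + 8
13: 2329 = 13·179 + 2
17: 2329 = 17·137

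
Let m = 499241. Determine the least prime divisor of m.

37

499241 is odd.
Digit sum 29, not divisible by 3.
Ends in 1: not divisible by 5.
7: 499241 = 7·71320 + 1
11: 499241 = 11·45385 + 6
13: 499241 = 13·38403 + 2
17: 499241 = 17·29367 + 2
19: 499241 = 19·26275 + 16
23: 499241 = 23·21706 + 3
29: 499241 = 29·17215 + 6
31: 499241 = 31·16104 + 17
37: 499241 = 37·13493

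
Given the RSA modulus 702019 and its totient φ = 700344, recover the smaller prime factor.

823

φ(n) = (p−1)(q−1) = n − (p+q) + 1, so p + q = 702019 − 700344 + 1 = 1676.
p and q are the roots of t² − 1676t + 702019 = 0.
Discriminant: 1676² − 4·702019 = 2808976 − 2808076 = 900; √900 = 30.
q = (1676 − 30)/2 = 823, p = (1676 + 30)/2 = 853.
Check: 823 · 853 = 702019.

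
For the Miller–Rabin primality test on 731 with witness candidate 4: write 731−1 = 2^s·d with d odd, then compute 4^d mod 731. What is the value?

731 − 1 = 730 = 2^1 · 365, so d = 365.
4^1 ≡ 4 (mod 731)
4^2 ≡ 4^2 = 16 ≡ 16 (mod 731)
4^4 ≡ 16^2 = 256 ≡ 256 (mod 731)
4^8 ≡ 256^2 = 65536 ≡ 477 (mod 731)
4^16 ≡ 477^2 = 227529 ≡ 188 (mod 731)
4^32 ≡ 188^2 = 35344 ≡ 256 (mod 731)
4^64 ≡ 256^2 = 65536 ≡ 477 (mod 731)
4^128 ≡ 477^2 = 227529 ≡ 188 (mod 731)
4^256 ≡ 188^2 = 35344 ≡ 256 (mod 731)
365 = 256 + 64 + 32 + 8 + 4 + 1 in binary powers of 2.
So 4^365 ≡ 256 · 477 · 256 · 477 · 256 · 4 ≡ 4 (mod 731).
Squaring chain: 4; never reaches −1, so base 4 is a Miller–Rabin witness that 731 is composite.

4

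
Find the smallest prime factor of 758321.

29

758321 is odd.
Digit sum 26, not divisible by 3.
Ends in 1: not divisible by 5.
7: 758321 = 7·108331 + 4
11: 758321 = 11·68938 + 3
13: 758321 = 13·58332 + 5
17: 758321 = 17·44607 + 2
19: 758321 = 19·39911 + 12
23: 758321 = 23·32970 + 11
29: 758321 = 29·26149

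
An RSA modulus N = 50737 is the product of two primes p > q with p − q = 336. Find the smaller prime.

Since p = q + 336, we have 50737 = q(q + 336), so q² + 336q − 50737 = 0.
Discriminant: 336² + 4·50737 = 112896 + 202948 = 315844; √315844 = 562.
q = (−336 + 562)/2 = 113, and p = q + 336 = 449.
Check: 113 · 449 = 50737.

113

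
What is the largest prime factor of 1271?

41

1271 = 31 · 41
41 is prime.
So 1271 = 31 · 41; the largest prime factor is 41.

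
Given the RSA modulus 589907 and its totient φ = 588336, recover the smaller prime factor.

619

φ(n) = (p−1)(q−1) = n − (p+q) + 1, so p + q = 589907 − 588336 + 1 = 1572.
p and q are the roots of t² − 1572t + 589907 = 0.
Discriminant: 1572² − 4·589907 = 2471184 − 2359628 = 111556; √111556 = 334.
q = (1572 − 334)/2 = 619, p = (1572 + 334)/2 = 953.
Check: 619 · 953 = 589907.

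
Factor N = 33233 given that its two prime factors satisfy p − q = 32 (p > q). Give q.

167

Since p = q + 32, we have 33233 = q(q + 32), so q² + 32q − 33233 = 0.
Discriminant: 32² + 4·33233 = 1024 + 132932 = 133956; √133956 = 366.
q = (−32 + 366)/2 = 167, and p = q + 32 = 199.
Check: 167 · 199 = 33233.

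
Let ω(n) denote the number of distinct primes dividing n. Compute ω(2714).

3

2714 = 2 · 1357
1357 = 23 · 59
2714 = 2 · 23 · 59, which has 3 distinct prime factors.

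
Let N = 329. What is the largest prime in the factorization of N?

47

329 = 7 · 47
47 is prime.
So 329 = 7 · 47; the largest prime factor is 47.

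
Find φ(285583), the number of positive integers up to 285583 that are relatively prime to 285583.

Factor: 285583 = 17 · 107 · 157.
φ(285583) = (17−1) · (107−1) · (157−1) = 16 · 106 · 156 = 264576.

264576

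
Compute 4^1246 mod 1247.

4^1 ≡ 4 (mod 1247)
4^2 ≡ 4^2 = 16 ≡ 16 (mod 1247)
4^4 ≡ 16^2 = 256 ≡ 256 (mod 1247)
4^8 ≡ 256^2 = 65536 ≡ 692 (mod 1247)
4^16 ≡ 692^2 = 478864 ≡ 16 (mod 1247)
4^32 ≡ 16^2 = 256 ≡ 256 (mod 1247)
4^64 ≡ 256^2 = 65536 ≡ 692 (mod 1247)
4^128 ≡ 692^2 = 478864 ≡ 16 (mod 1247)
4^256 ≡ 16^2 = 256 ≡ 256 (mod 1247)
4^512 ≡ 256^2 = 65536 ≡ 692 (mod 1247)
4^1024 ≡ 692^2 = 478864 ≡ 16 (mod 1247)
1246 = 1024 + 128 + 64 + 16 + 8 + 4 + 2 in binary powers of 2.
So 4^1246 ≡ 16 · 16 · 692 · 16 · 692 · 256 · 16 ≡ 1 (mod 1247).
Since the result is 1, base 4 gives no evidence that 1247 is composite.

1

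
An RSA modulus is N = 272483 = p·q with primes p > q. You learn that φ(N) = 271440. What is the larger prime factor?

φ(n) = (p−1)(q−1) = n − (p+q) + 1, so p + q = 272483 − 271440 + 1 = 1044.
p and q are the roots of t² − 1044t + 272483 = 0.
Discriminant: 1044² − 4·272483 = 1089936 − 1089932 = 4; √4 = 2.
q = (1044 − 2)/2 = 521, p = (1044 + 2)/2 = 523.
Check: 521 · 523 = 272483.

523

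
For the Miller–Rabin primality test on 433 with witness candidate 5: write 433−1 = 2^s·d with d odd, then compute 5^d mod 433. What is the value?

433 − 1 = 432 = 2^4 · 27, so d = 27.
5^1 ≡ 5 (mod 433)
5^2 ≡ 5^2 = 25 ≡ 25 (mod 433)
5^4 ≡ 25^2 = 625 ≡ 192 (mod 433)
5^8 ≡ 192^2 = 36864 ≡ 59 (mod 433)
5^16 ≡ 59^2 = 3481 ≡ 17 (mod 433)
27 = 16 + 8 + 2 + 1 in binary powers of 2.
So 5^27 ≡ 17 · 59 · 25 · 5 ≡ 238 (mod 433).
Squaring chain: 238 → 354 → 179 → 432; reaches −1, so base 5 does not prove 433 composite.

238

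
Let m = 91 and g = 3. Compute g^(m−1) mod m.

1

3^1 ≡ 3 (mod 91)
3^2 ≡ 3^2 = 9 ≡ 9 (mod 91)
3^4 ≡ 9^2 = 81 ≡ 81 (mod 91)
3^8 ≡ 81^2 = 6561 ≡ 9 (mod 91)
3^16 ≡ 9^2 = 81 ≡ 81 (mod 91)
3^32 ≡ 81^2 = 6561 ≡ 9 (mod 91)
3^64 ≡ 9^2 = 81 ≡ 81 (mod 91)
90 = 64 + 16 + 8 + 2 in binary powers of 2.
So 3^90 ≡ 81 · 81 · 9 · 9 ≡ 1 (mod 91).
Since the result is 1, base 3 gives no evidence that 91 is composite.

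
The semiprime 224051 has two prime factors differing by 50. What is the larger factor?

499

Since p = q + 50, we have 224051 = q(q + 50), so q² + 50q − 224051 = 0.
Discriminant: 50² + 4·224051 = 2500 + 896204 = 898704; √898704 = 948.
q = (−50 + 948)/2 = 449, and p = q + 50 = 499.
Check: 449 · 499 = 224051.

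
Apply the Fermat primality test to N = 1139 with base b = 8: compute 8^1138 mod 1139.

8^1 ≡ 8 (mod 1139)
8^2 ≡ 8^2 = 64 ≡ 64 (mod 1139)
8^4 ≡ 64^2 = 4096 ≡ 679 (mod 1139)
8^8 ≡ 679^2 = 461041 ≡ 885 (mod 1139)
8^16 ≡ 885^2 = 783225 ≡ 732 (mod 1139)
8^32 ≡ 732^2 = 535824 ≡ 494 (mod 1139)
8^64 ≡ 494^2 = 244036 ≡ 290 (mod 1139)
8^128 ≡ 290^2 = 84100 ≡ 953 (mod 1139)
8^256 ≡ 953^2 = 908209 ≡ 426 (mod 1139)
8^512 ≡ 426^2 = 181476 ≡ 375 (mod 1139)
8^1024 ≡ 375^2 = 140625 ≡ 528 (mod 1139)
1138 = 1024 + 64 + 32 + 16 + 2 in binary powers of 2.
So 8^1138 ≡ 528 · 290 · 494 · 732 · 64 ≡ 1067 (mod 1139).
Since 1067 ≠ 1, base 8 is a Fermat witness: 1139 is composite.

1067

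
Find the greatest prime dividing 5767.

5767 = 73 · 79
79 is prime.
So 5767 = 73 · 79; the largest prime factor is 79.

79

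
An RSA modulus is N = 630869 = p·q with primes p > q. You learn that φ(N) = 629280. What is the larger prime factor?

φ(n) = (p−1)(q−1) = n − (p+q) + 1, so p + q = 630869 − 629280 + 1 = 1590.
p and q are the roots of t² − 1590t + 630869 = 0.
Discriminant: 1590² − 4·630869 = 2528100 − 2523476 = 4624; √4624 = 68.
q = (1590 − 68)/2 = 761, p = (1590 + 68)/2 = 829.
Check: 761 · 829 = 630869.

829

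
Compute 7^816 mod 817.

7^1 ≡ 7 (mod 817)
7^2 ≡ 7^2 = 49 ≡ 49 (mod 817)
7^4 ≡ 49^2 = 2401 ≡ 767 (mod 817)
7^8 ≡ 767^2 = 588289 ≡ 49 (mod 817)
7^16 ≡ 49^2 = 2401 ≡ 767 (mod 817)
7^32 ≡ 767^2 = 588289 ≡ 49 (mod 817)
7^64 ≡ 49^2 = 2401 ≡ 767 (mod 817)
7^128 ≡ 767^2 = 588289 ≡ 49 (mod 817)
7^256 ≡ 49^2 = 2401 ≡ 767 (mod 817)
7^512 ≡ 767^2 = 588289 ≡ 49 (mod 817)
816 = 512 + 256 + 32 + 16 in binary powers of 2.
So 7^816 ≡ 49 · 767 · 49 · 767 ≡ 1 (mod 817).
Since the result is 1, base 7 gives no evidence that 817 is composite.

1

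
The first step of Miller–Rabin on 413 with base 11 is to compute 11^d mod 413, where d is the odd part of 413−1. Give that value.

413 − 1 = 412 = 2^2 · 103, so d = 103.
11^1 ≡ 11 (mod 413)
11^2 ≡ 11^2 = 121 ≡ 121 (mod 413)
11^4 ≡ 121^2 = 14641 ≡ 186 (mod 413)
11^8 ≡ 186^2 = 34596 ≡ 317 (mod 413)
11^16 ≡ 317^2 = 100489 ≡ 130 (mod 413)
11^32 ≡ 130^2 = 16900 ≡ 380 (mod 413)
11^64 ≡ 380^2 = 144400 ≡ 263 (mod 413)
103 = 64 + 32 + 4 + 2 + 1 in binary powers of 2.
So 11^103 ≡ 263 · 380 · 186 · 121 · 11 ≡ 165 (mod 413).
Squaring chain: 165 → 380; never reaches −1, so base 11 is a Miller–Rabin witness that 413 is composite.

165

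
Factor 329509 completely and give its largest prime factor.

329509 = 43 · 7663
7663 = 79 · 97
97 is prime.
So 329509 = 43 · 79 · 97; the largest prime factor is 97.

97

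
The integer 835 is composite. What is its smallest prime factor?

835 is odd.
Digit sum 16, not divisible by 3.
Ends in 5: divisible by 5.

5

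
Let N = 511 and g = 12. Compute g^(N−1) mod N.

12^1 ≡ 12 (mod 511)
12^2 ≡ 12^2 = 144 ≡ 144 (mod 511)
12^4 ≡ 144^2 = 20736 ≡ 296 (mod 511)
12^8 ≡ 296^2 = 87616 ≡ 235 (mod 511)
12^16 ≡ 235^2 = 55225 ≡ 37 (mod 511)
12^32 ≡ 37^2 = 1369 ≡ 347 (mod 511)
12^64 ≡ 347^2 = 120409 ≡ 324 (mod 511)
12^128 ≡ 324^2 = 104976 ≡ 221 (mod 511)
12^256 ≡ 221^2 = 48841 ≡ 296 (mod 511)
510 = 256 + 128 + 64 + 32 + 16 + 8 + 4 + 2 in binary powers of 2.
So 12^510 ≡ 296 · 221 · 324 · 347 · 37 · 235 · 296 · 144 ≡ 211 (mod 511).
Since 211 ≠ 1, base 12 is a Fermat witness: 511 is composite.

211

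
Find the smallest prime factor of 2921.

23

2921 is odd.
Digit sum 14, not divisible by 3.
Ends in 1: not divisible by 5.
7: 2921 = 7·417 + 2
11: 2921 = 11·265 + 6
13: 2921 = 13·224 + 9
17: 2921 = 17·171 + 14
19: 2921 = 19·153 + 14
23: 2921 = 23·127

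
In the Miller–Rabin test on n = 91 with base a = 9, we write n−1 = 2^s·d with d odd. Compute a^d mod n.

1

91 − 1 = 90 = 2^1 · 45, so d = 45.
9^1 ≡ 9 (mod 91)
9^2 ≡ 9^2 = 81 ≡ 81 (mod 91)
9^4 ≡ 81^2 = 6561 ≡ 9 (mod 91)
9^8 ≡ 9^2 = 81 ≡ 81 (mod 91)
9^16 ≡ 81^2 = 6561 ≡ 9 (mod 91)
9^32 ≡ 9^2 = 81 ≡ 81 (mod 91)
45 = 32 + 8 + 4 + 1 in binary powers of 2.
So 9^45 ≡ 81 · 81 · 9 · 9 ≡ 1 (mod 91).
Since 9^d ≡ 1 (mod 91), base 9 does not prove 91 composite.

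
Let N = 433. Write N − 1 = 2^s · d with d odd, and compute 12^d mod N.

433 − 1 = 432 = 2^4 · 27, so d = 27.
12^1 ≡ 12 (mod 433)
12^2 ≡ 12^2 = 144 ≡ 144 (mod 433)
12^4 ≡ 144^2 = 20736 ≡ 385 (mod 433)
12^8 ≡ 385^2 = 148225 ≡ 139 (mod 433)
12^16 ≡ 139^2 = 19321 ≡ 269 (mod 433)
27 = 16 + 8 + 2 + 1 in binary powers of 2.
So 12^27 ≡ 269 · 139 · 144 · 12 ≡ 254 (mod 433).
Squaring chain: 254 → 432 → 1 → 1; reaches −1, so base 12 does not prove 433 composite.

254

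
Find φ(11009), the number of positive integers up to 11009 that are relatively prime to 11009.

Factor: 11009 = 101 · 109.
φ(11009) = (101−1) · (109−1) = 100 · 108 = 10800.

10800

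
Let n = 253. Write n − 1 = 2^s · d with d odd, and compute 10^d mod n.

253 − 1 = 252 = 2^2 · 63, so d = 63.
10^1 ≡ 10 (mod 253)
10^2 ≡ 10^2 = 100 ≡ 100 (mod 253)
10^4 ≡ 100^2 = 10000 ≡ 133 (mod 253)
10^8 ≡ 133^2 = 17689 ≡ 232 (mod 253)
10^16 ≡ 232^2 = 53824 ≡ 188 (mod 253)
10^32 ≡ 188^2 = 35344 ≡ 177 (mod 253)
63 = 32 + 16 + 8 + 4 + 2 + 1 in binary powers of 2.
So 10^63 ≡ 177 · 188 · 232 · 133 · 100 · 10 ≡ 21 (mod 253).
Squaring chain: 21 → 188; never reaches −1, so base 10 is a Miller–Rabin witness that 253 is composite.

21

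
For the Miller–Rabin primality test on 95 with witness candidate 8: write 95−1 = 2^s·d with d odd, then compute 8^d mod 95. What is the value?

95 − 1 = 94 = 2^1 · 47, so d = 47.
8^1 ≡ 8 (mod 95)
8^2 ≡ 8^2 = 64 ≡ 64 (mod 95)
8^4 ≡ 64^2 = 4096 ≡ 11 (mod 95)
8^8 ≡ 11^2 = 121 ≡ 26 (mod 95)
8^16 ≡ 26^2 = 676 ≡ 11 (mod 95)
8^32 ≡ 11^2 = 121 ≡ 26 (mod 95)
47 = 32 + 8 + 4 + 2 + 1 in binary powers of 2.
So 8^47 ≡ 26 · 26 · 11 · 64 · 8 ≡ 12 (mod 95).
Squaring chain: 12; never reaches −1, so base 8 is a Miller–Rabin witness that 95 is composite.

12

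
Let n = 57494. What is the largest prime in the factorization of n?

57494 = 2 · 28747
28747 = 17 · 1691
1691 = 19 · 89
89 is prime.
So 57494 = 2 · 17 · 19 · 89; the largest prime factor is 89.

89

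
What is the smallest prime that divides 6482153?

59

6482153 is odd.
Digit sum 29, not divisible by 3.
Ends in 3: not divisible by 5.
7: 6482153 = 7·926021 + 6
11: 6482153 = 11·589286 + 7
13: 6482153 = 13·498627 + 2
17: 6482153 = 17·381303 + 2
19: 6482153 = 19·341165 + 18
23: 6482153 = 23·281832 + 17
29: 6482153 = 29·223522 + 15
31: 6482153 = 31·209101 + 22
37: 6482153 = 37·175193 + 12
41: 6482153 = 41·158101 + 12
43: 6482153 = 43·150747 + 32
47: 6482153 = 47·137918 + 7
53: 6482153 = 53·122304 + 41
59: 6482153 = 59·109867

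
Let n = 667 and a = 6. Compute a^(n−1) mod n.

6^1 ≡ 6 (mod 667)
6^2 ≡ 6^2 = 36 ≡ 36 (mod 667)
6^4 ≡ 36^2 = 1296 ≡ 629 (mod 667)
6^8 ≡ 629^2 = 395641 ≡ 110 (mod 667)
6^16 ≡ 110^2 = 12100 ≡ 94 (mod 667)
6^32 ≡ 94^2 = 8836 ≡ 165 (mod 667)
6^64 ≡ 165^2 = 27225 ≡ 545 (mod 667)
6^128 ≡ 545^2 = 297025 ≡ 210 (mod 667)
6^256 ≡ 210^2 = 44100 ≡ 78 (mod 667)
6^512 ≡ 78^2 = 6084 ≡ 81 (mod 667)
666 = 512 + 128 + 16 + 8 + 2 in binary powers of 2.
So 6^666 ≡ 81 · 210 · 94 · 110 · 36 ≡ 81 (mod 667).
Since 81 ≠ 1, base 6 is a Fermat witness: 667 is composite.

81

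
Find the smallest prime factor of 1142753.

31

1142753 is odd.
Digit sum 23, not divisible by 3.
Ends in 3: not divisible by 5.
7: 1142753 = 7·163250 + 3
11: 1142753 = 11·103886 + 7
13: 1142753 = 13·87904 + 1
17: 1142753 = 17·67220 + 13
19: 1142753 = 19·60144 + 17
23: 1142753 = 23·49684 + 21
29: 1142753 = 29·39405 + 8
31: 1142753 = 31·36863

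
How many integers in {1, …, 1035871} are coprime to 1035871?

1005312

Factor: 1035871 = 89 · 103 · 113.
φ(1035871) = (89−1) · (103−1) · (113−1) = 88 · 102 · 112 = 1005312.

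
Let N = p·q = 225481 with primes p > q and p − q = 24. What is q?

Since p = q + 24, we have 225481 = q(q + 24), so q² + 24q − 225481 = 0.
Discriminant: 24² + 4·225481 = 576 + 901924 = 902500; √902500 = 950.
q = (−24 + 950)/2 = 463, and p = q + 24 = 487.
Check: 463 · 487 = 225481.

463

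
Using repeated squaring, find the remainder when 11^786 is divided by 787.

11^1 ≡ 11 (mod 787)
11^2 ≡ 11^2 = 121 ≡ 121 (mod 787)
11^4 ≡ 121^2 = 14641 ≡ 475 (mod 787)
11^8 ≡ 475^2 = 225625 ≡ 543 (mod 787)
11^16 ≡ 543^2 = 294849 ≡ 511 (mod 787)
11^32 ≡ 511^2 = 261121 ≡ 624 (mod 787)
11^64 ≡ 624^2 = 389376 ≡ 598 (mod 787)
11^128 ≡ 598^2 = 357604 ≡ 306 (mod 787)
11^256 ≡ 306^2 = 93636 ≡ 770 (mod 787)
11^512 ≡ 770^2 = 592900 ≡ 289 (mod 787)
786 = 512 + 256 + 16 + 2 in binary powers of 2.
So 11^786 ≡ 289 · 770 · 511 · 121 ≡ 1 (mod 787).
Since the result is 1, base 11 gives no evidence that 787 is composite.

1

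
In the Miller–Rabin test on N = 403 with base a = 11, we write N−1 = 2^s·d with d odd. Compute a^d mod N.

151

403 − 1 = 402 = 2^1 · 201, so d = 201.
11^1 ≡ 11 (mod 403)
11^2 ≡ 11^2 = 121 ≡ 121 (mod 403)
11^4 ≡ 121^2 = 14641 ≡ 133 (mod 403)
11^8 ≡ 133^2 = 17689 ≡ 360 (mod 403)
11^16 ≡ 360^2 = 129600 ≡ 237 (mod 403)
11^32 ≡ 237^2 = 56169 ≡ 152 (mod 403)
11^64 ≡ 152^2 = 23104 ≡ 133 (mod 403)
11^128 ≡ 133^2 = 17689 ≡ 360 (mod 403)
201 = 128 + 64 + 8 + 1 in binary powers of 2.
So 11^201 ≡ 360 · 133 · 360 · 11 ≡ 151 (mod 403).
Squaring chain: 151; never reaches −1, so base 11 is a Miller–Rabin witness that 403 is composite.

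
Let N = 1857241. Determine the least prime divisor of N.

31

1857241 is odd.
Digit sum 28, not divisible by 3.
Ends in 1: not divisible by 5.
7: 1857241 = 7·265320 + 1
11: 1857241 = 11·168840 + 1
13: 1857241 = 13·142864 + 9
17: 1857241 = 17·109249 + 8
19: 1857241 = 19·97749 + 10
23: 1857241 = 23·80749 + 14
29: 1857241 = 29·64042 + 23
31: 1857241 = 31·59911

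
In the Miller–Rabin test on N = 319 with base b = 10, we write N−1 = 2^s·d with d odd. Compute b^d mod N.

21

319 − 1 = 318 = 2^1 · 159, so d = 159.
10^1 ≡ 10 (mod 319)
10^2 ≡ 10^2 = 100 ≡ 100 (mod 319)
10^4 ≡ 100^2 = 10000 ≡ 111 (mod 319)
10^8 ≡ 111^2 = 12321 ≡ 199 (mod 319)
10^16 ≡ 199^2 = 39601 ≡ 45 (mod 319)
10^32 ≡ 45^2 = 2025 ≡ 111 (mod 319)
10^64 ≡ 111^2 = 12321 ≡ 199 (mod 319)
10^128 ≡ 199^2 = 39601 ≡ 45 (mod 319)
159 = 128 + 16 + 8 + 4 + 2 + 1 in binary powers of 2.
So 10^159 ≡ 45 · 45 · 199 · 111 · 100 · 10 ≡ 21 (mod 319).
Squaring chain: 21; never reaches −1, so base 10 is a Miller–Rabin witness that 319 is composite.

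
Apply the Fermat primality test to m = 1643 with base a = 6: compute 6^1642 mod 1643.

6^1 ≡ 6 (mod 1643)
6^2 ≡ 6^2 = 36 ≡ 36 (mod 1643)
6^4 ≡ 36^2 = 1296 ≡ 1296 (mod 1643)
6^8 ≡ 1296^2 = 1679616 ≡ 470 (mod 1643)
6^16 ≡ 470^2 = 220900 ≡ 738 (mod 1643)
6^32 ≡ 738^2 = 544644 ≡ 811 (mod 1643)
6^64 ≡ 811^2 = 657721 ≡ 521 (mod 1643)
6^128 ≡ 521^2 = 271441 ≡ 346 (mod 1643)
6^256 ≡ 346^2 = 119716 ≡ 1420 (mod 1643)
6^512 ≡ 1420^2 = 2016400 ≡ 439 (mod 1643)
6^1024 ≡ 439^2 = 192721 ≡ 490 (mod 1643)
1642 = 1024 + 512 + 64 + 32 + 8 + 2 in binary powers of 2.
So 6^1642 ≡ 490 · 439 · 521 · 811 · 470 · 36 ≡ 1296 (mod 1643).
Since 1296 ≠ 1, base 6 is a Fermat witness: 1643 is composite.

1296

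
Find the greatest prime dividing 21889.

59

21889 = 7 · 3127
3127 = 53 · 59
59 is prime.
So 21889 = 7 · 53 · 59; the largest prime factor is 59.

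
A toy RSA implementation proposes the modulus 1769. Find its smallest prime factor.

29

1769 is odd.
Digit sum 23, not divisible by 3.
Ends in 9: not divisible by 5.
7: 1769 = 7·252 + 5
11: 1769 = 11·160 + 9
13: 1769 = 13·136 + 1
17: 1769 = 17·104 + 1
19: 1769 = 19·93 + 2
23: 1769 = 23·76 + 21
29: 1769 = 29·61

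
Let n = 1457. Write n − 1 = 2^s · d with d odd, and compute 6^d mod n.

1457 − 1 = 1456 = 2^4 · 91, so d = 91.
6^1 ≡ 6 (mod 1457)
6^2 ≡ 6^2 = 36 ≡ 36 (mod 1457)
6^4 ≡ 36^2 = 1296 ≡ 1296 (mod 1457)
6^8 ≡ 1296^2 = 1679616 ≡ 1152 (mod 1457)
6^16 ≡ 1152^2 = 1327104 ≡ 1234 (mod 1457)
6^32 ≡ 1234^2 = 1522756 ≡ 191 (mod 1457)
6^64 ≡ 191^2 = 36481 ≡ 56 (mod 1457)
91 = 64 + 16 + 8 + 2 + 1 in binary powers of 2.
So 6^91 ≡ 56 · 1234 · 1152 · 36 · 6 ≡ 1277 (mod 1457).
Squaring chain: 1277 → 346 → 242 → 284; never reaches −1, so base 6 is a Miller–Rabin witness that 1457 is composite.

1277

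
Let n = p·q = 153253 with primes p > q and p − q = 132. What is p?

463

Since p = q + 132, we have 153253 = q(q + 132), so q² + 132q − 153253 = 0.
Discriminant: 132² + 4·153253 = 17424 + 613012 = 630436; √630436 = 794.
q = (−132 + 794)/2 = 331, and p = q + 132 = 463.
Check: 331 · 463 = 153253.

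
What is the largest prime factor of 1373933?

1373933 = 11 · 124903
124903 = 29 · 4307
4307 = 59 · 73
73 is prime.
So 1373933 = 11 · 29 · 59 · 73; the largest prime factor is 73.

73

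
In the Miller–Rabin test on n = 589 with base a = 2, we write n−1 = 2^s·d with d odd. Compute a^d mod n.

589 − 1 = 588 = 2^2 · 147, so d = 147.
2^1 ≡ 2 (mod 589)
2^2 ≡ 2^2 = 4 ≡ 4 (mod 589)
2^4 ≡ 4^2 = 16 ≡ 16 (mod 589)
2^8 ≡ 16^2 = 256 ≡ 256 (mod 589)
2^16 ≡ 256^2 = 65536 ≡ 157 (mod 589)
2^32 ≡ 157^2 = 24649 ≡ 500 (mod 589)
2^64 ≡ 500^2 = 250000 ≡ 264 (mod 589)
2^128 ≡ 264^2 = 69696 ≡ 194 (mod 589)
147 = 128 + 16 + 2 + 1 in binary powers of 2.
So 2^147 ≡ 194 · 157 · 4 · 2 ≡ 407 (mod 589).
Squaring chain: 407 → 140; never reaches −1, so base 2 is a Miller–Rabin witness that 589 is composite.

407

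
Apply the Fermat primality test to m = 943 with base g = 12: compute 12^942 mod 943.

430

12^1 ≡ 12 (mod 943)
12^2 ≡ 12^2 = 144 ≡ 144 (mod 943)
12^4 ≡ 144^2 = 20736 ≡ 933 (mod 943)
12^8 ≡ 933^2 = 870489 ≡ 100 (mod 943)
12^16 ≡ 100^2 = 10000 ≡ 570 (mod 943)
12^32 ≡ 570^2 = 324900 ≡ 508 (mod 943)
12^64 ≡ 508^2 = 258064 ≡ 625 (mod 943)
12^128 ≡ 625^2 = 390625 ≡ 223 (mod 943)
12^256 ≡ 223^2 = 49729 ≡ 693 (mod 943)
12^512 ≡ 693^2 = 480249 ≡ 262 (mod 943)
942 = 512 + 256 + 128 + 32 + 8 + 4 + 2 in binary powers of 2.
So 12^942 ≡ 262 · 693 · 223 · 508 · 100 · 933 · 144 ≡ 430 (mod 943).
Since 430 ≠ 1, base 12 is a Fermat witness: 943 is composite.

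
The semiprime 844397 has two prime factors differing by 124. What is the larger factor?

983

Since p = q + 124, we have 844397 = q(q + 124), so q² + 124q − 844397 = 0.
Discriminant: 124² + 4·844397 = 15376 + 3377588 = 3392964; √3392964 = 1842.
q = (−124 + 1842)/2 = 859, and p = q + 124 = 983.
Check: 859 · 983 = 844397.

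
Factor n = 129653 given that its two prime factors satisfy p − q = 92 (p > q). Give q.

317

Since p = q + 92, we have 129653 = q(q + 92), so q² + 92q − 129653 = 0.
Discriminant: 92² + 4·129653 = 8464 + 518612 = 527076; √527076 = 726.
q = (−92 + 726)/2 = 317, and p = q + 92 = 409.
Check: 317 · 409 = 129653.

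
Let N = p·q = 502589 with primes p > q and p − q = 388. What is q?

541

Since p = q + 388, we have 502589 = q(q + 388), so q² + 388q − 502589 = 0.
Discriminant: 388² + 4·502589 = 150544 + 2010356 = 2160900; √2160900 = 1470.
q = (−388 + 1470)/2 = 541, and p = q + 388 = 929.
Check: 541 · 929 = 502589.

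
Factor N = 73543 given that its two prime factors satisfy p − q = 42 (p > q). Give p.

293

Since p = q + 42, we have 73543 = q(q + 42), so q² + 42q − 73543 = 0.
Discriminant: 42² + 4·73543 = 1764 + 294172 = 295936; √295936 = 544.
q = (−42 + 544)/2 = 251, and p = q + 42 = 293.
Check: 251 · 293 = 73543.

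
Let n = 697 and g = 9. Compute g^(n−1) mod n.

9^1 ≡ 9 (mod 697)
9^2 ≡ 9^2 = 81 ≡ 81 (mod 697)
9^4 ≡ 81^2 = 6561 ≡ 288 (mod 697)
9^8 ≡ 288^2 = 82944 ≡ 1 (mod 697)
9^16 ≡ 1^2 = 1 ≡ 1 (mod 697)
9^32 ≡ 1^2 = 1 ≡ 1 (mod 697)
9^64 ≡ 1^2 = 1 ≡ 1 (mod 697)
9^128 ≡ 1^2 = 1 ≡ 1 (mod 697)
9^256 ≡ 1^2 = 1 ≡ 1 (mod 697)
9^512 ≡ 1^2 = 1 ≡ 1 (mod 697)
696 = 512 + 128 + 32 + 16 + 8 in binary powers of 2.
So 9^696 ≡ 1 · 1 · 1 · 1 · 1 ≡ 1 (mod 697).
Since the result is 1, base 9 gives no evidence that 697 is composite.

1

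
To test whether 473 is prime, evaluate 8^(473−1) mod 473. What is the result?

262

8^1 ≡ 8 (mod 473)
8^2 ≡ 8^2 = 64 ≡ 64 (mod 473)
8^4 ≡ 64^2 = 4096 ≡ 312 (mod 473)
8^8 ≡ 312^2 = 97344 ≡ 379 (mod 473)
8^16 ≡ 379^2 = 143641 ≡ 322 (mod 473)
8^32 ≡ 322^2 = 103684 ≡ 97 (mod 473)
8^64 ≡ 97^2 = 9409 ≡ 422 (mod 473)
8^128 ≡ 422^2 = 178084 ≡ 236 (mod 473)
8^256 ≡ 236^2 = 55696 ≡ 355 (mod 473)
472 = 256 + 128 + 64 + 16 + 8 in binary powers of 2.
So 8^472 ≡ 355 · 236 · 422 · 322 · 379 ≡ 262 (mod 473).
Since 262 ≠ 1, base 8 is a Fermat witness: 473 is composite.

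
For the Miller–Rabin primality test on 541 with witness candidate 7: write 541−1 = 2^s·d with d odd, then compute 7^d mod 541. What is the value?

541 − 1 = 540 = 2^2 · 135, so d = 135.
7^1 ≡ 7 (mod 541)
7^2 ≡ 7^2 = 49 ≡ 49 (mod 541)
7^4 ≡ 49^2 = 2401 ≡ 237 (mod 541)
7^8 ≡ 237^2 = 56169 ≡ 446 (mod 541)
7^16 ≡ 446^2 = 198916 ≡ 369 (mod 541)
7^32 ≡ 369^2 = 136161 ≡ 370 (mod 541)
7^64 ≡ 370^2 = 136900 ≡ 27 (mod 541)
7^128 ≡ 27^2 = 729 ≡ 188 (mod 541)
135 = 128 + 4 + 2 + 1 in binary powers of 2.
So 7^135 ≡ 188 · 237 · 49 · 7 ≡ 540 (mod 541).
Since 7^d ≡ 540 (mod 541), base 7 does not prove 541 composite.

540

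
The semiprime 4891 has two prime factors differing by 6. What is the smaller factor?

Since p = q + 6, we have 4891 = q(q + 6), so q² + 6q − 4891 = 0.
Discriminant: 6² + 4·4891 = 36 + 19564 = 19600; √19600 = 140.
q = (−6 + 140)/2 = 67, and p = q + 6 = 73.
Check: 67 · 73 = 4891.

67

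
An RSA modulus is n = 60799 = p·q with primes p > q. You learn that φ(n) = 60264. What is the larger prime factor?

373

φ(n) = (p−1)(q−1) = n − (p+q) + 1, so p + q = 60799 − 60264 + 1 = 536.
p and q are the roots of t² − 536t + 60799 = 0.
Discriminant: 536² − 4·60799 = 287296 − 243196 = 44100; √44100 = 210.
q = (536 − 210)/2 = 163, p = (536 + 210)/2 = 373.
Check: 163 · 373 = 60799.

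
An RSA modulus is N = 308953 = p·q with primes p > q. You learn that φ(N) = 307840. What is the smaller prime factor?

521

φ(n) = (p−1)(q−1) = n − (p+q) + 1, so p + q = 308953 − 307840 + 1 = 1114.
p and q are the roots of t² − 1114t + 308953 = 0.
Discriminant: 1114² − 4·308953 = 1240996 − 1235812 = 5184; √5184 = 72.
q = (1114 − 72)/2 = 521, p = (1114 + 72)/2 = 593.
Check: 521 · 593 = 308953.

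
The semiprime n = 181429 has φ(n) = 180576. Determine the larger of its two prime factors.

457

φ(n) = (p−1)(q−1) = n − (p+q) + 1, so p + q = 181429 − 180576 + 1 = 854.
p and q are the roots of t² − 854t + 181429 = 0.
Discriminant: 854² − 4·181429 = 729316 − 725716 = 3600; √3600 = 60.
q = (854 − 60)/2 = 397, p = (854 + 60)/2 = 457.
Check: 397 · 457 = 181429.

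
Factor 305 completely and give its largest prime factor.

61

305 = 5 · 61
61 is prime.
So 305 = 5 · 61; the largest prime factor is 61.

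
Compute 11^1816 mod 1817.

1415

11^1 ≡ 11 (mod 1817)
11^2 ≡ 11^2 = 121 ≡ 121 (mod 1817)
11^4 ≡ 121^2 = 14641 ≡ 105 (mod 1817)
11^8 ≡ 105^2 = 11025 ≡ 123 (mod 1817)
11^16 ≡ 123^2 = 15129 ≡ 593 (mod 1817)
11^32 ≡ 593^2 = 351649 ≡ 968 (mod 1817)
11^64 ≡ 968^2 = 937024 ≡ 1269 (mod 1817)
11^128 ≡ 1269^2 = 1610361 ≡ 499 (mod 1817)
11^256 ≡ 499^2 = 249001 ≡ 72 (mod 1817)
11^512 ≡ 72^2 = 5184 ≡ 1550 (mod 1817)
11^1024 ≡ 1550^2 = 2402500 ≡ 426 (mod 1817)
1816 = 1024 + 512 + 256 + 16 + 8 in binary powers of 2.
So 11^1816 ≡ 426 · 1550 · 72 · 593 · 123 ≡ 1415 (mod 1817).
Since 1415 ≠ 1, base 11 is a Fermat witness: 1817 is composite.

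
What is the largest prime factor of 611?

47

611 = 13 · 47
47 is prime.
So 611 = 13 · 47; the largest prime factor is 47.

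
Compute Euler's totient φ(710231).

Factor: 710231 = 43 · 83 · 199.
φ(710231) = (43−1) · (83−1) · (199−1) = 42 · 82 · 198 = 681912.

681912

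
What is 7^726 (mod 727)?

1

7^1 ≡ 7 (mod 727)
7^2 ≡ 7^2 = 49 ≡ 49 (mod 727)
7^4 ≡ 49^2 = 2401 ≡ 220 (mod 727)
7^8 ≡ 220^2 = 48400 ≡ 418 (mod 727)
7^16 ≡ 418^2 = 174724 ≡ 244 (mod 727)
7^32 ≡ 244^2 = 59536 ≡ 649 (mod 727)
7^64 ≡ 649^2 = 421201 ≡ 268 (mod 727)
7^128 ≡ 268^2 = 71824 ≡ 578 (mod 727)
7^256 ≡ 578^2 = 334084 ≡ 391 (mod 727)
7^512 ≡ 391^2 = 152881 ≡ 211 (mod 727)
726 = 512 + 128 + 64 + 16 + 4 + 2 in binary powers of 2.
So 7^726 ≡ 211 · 578 · 268 · 244 · 220 · 49 ≡ 1 (mod 727).
Since the result is 1, base 7 gives no evidence that 727 is composite.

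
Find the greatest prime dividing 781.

71

781 = 11 · 71
71 is prime.
So 781 = 11 · 71; the largest prime factor is 71.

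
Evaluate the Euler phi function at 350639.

Factor: 350639 = 29 · 107 · 113.
φ(350639) = (29−1) · (107−1) · (113−1) = 28 · 106 · 112 = 332416.

332416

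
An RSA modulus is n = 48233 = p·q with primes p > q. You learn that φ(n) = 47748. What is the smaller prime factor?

139

φ(n) = (p−1)(q−1) = n − (p+q) + 1, so p + q = 48233 − 47748 + 1 = 486.
p and q are the roots of t² − 486t + 48233 = 0.
Discriminant: 486² − 4·48233 = 236196 − 192932 = 43264; √43264 = 208.
q = (486 − 208)/2 = 139, p = (486 + 208)/2 = 347.
Check: 139 · 347 = 48233.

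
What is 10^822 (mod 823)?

1

10^1 ≡ 10 (mod 823)
10^2 ≡ 10^2 = 100 ≡ 100 (mod 823)
10^4 ≡ 100^2 = 10000 ≡ 124 (mod 823)
10^8 ≡ 124^2 = 15376 ≡ 562 (mod 823)
10^16 ≡ 562^2 = 315844 ≡ 635 (mod 823)
10^32 ≡ 635^2 = 403225 ≡ 778 (mod 823)
10^64 ≡ 778^2 = 605284 ≡ 379 (mod 823)
10^128 ≡ 379^2 = 143641 ≡ 439 (mod 823)
10^256 ≡ 439^2 = 192721 ≡ 139 (mod 823)
10^512 ≡ 139^2 = 19321 ≡ 392 (mod 823)
822 = 512 + 256 + 32 + 16 + 4 + 2 in binary powers of 2.
So 10^822 ≡ 392 · 139 · 778 · 635 · 124 · 100 ≡ 1 (mod 823).
Since the result is 1, base 10 gives no evidence that 823 is composite.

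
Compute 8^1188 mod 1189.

836

8^1 ≡ 8 (mod 1189)
8^2 ≡ 8^2 = 64 ≡ 64 (mod 1189)
8^4 ≡ 64^2 = 4096 ≡ 529 (mod 1189)
8^8 ≡ 529^2 = 279841 ≡ 426 (mod 1189)
8^16 ≡ 426^2 = 181476 ≡ 748 (mod 1189)
8^32 ≡ 748^2 = 559504 ≡ 674 (mod 1189)
8^64 ≡ 674^2 = 454276 ≡ 78 (mod 1189)
8^128 ≡ 78^2 = 6084 ≡ 139 (mod 1189)
8^256 ≡ 139^2 = 19321 ≡ 297 (mod 1189)
8^512 ≡ 297^2 = 88209 ≡ 223 (mod 1189)
8^1024 ≡ 223^2 = 49729 ≡ 980 (mod 1189)
1188 = 1024 + 128 + 32 + 4 in binary powers of 2.
So 8^1188 ≡ 980 · 139 · 674 · 529 ≡ 836 (mod 1189).
Since 836 ≠ 1, base 8 is a Fermat witness: 1189 is composite.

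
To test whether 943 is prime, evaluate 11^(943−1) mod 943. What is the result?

453

11^1 ≡ 11 (mod 943)
11^2 ≡ 11^2 = 121 ≡ 121 (mod 943)
11^4 ≡ 121^2 = 14641 ≡ 496 (mod 943)
11^8 ≡ 496^2 = 246016 ≡ 836 (mod 943)
11^16 ≡ 836^2 = 698896 ≡ 133 (mod 943)
11^32 ≡ 133^2 = 17689 ≡ 715 (mod 943)
11^64 ≡ 715^2 = 511225 ≡ 119 (mod 943)
11^128 ≡ 119^2 = 14161 ≡ 16 (mod 943)
11^256 ≡ 16^2 = 256 ≡ 256 (mod 943)
11^512 ≡ 256^2 = 65536 ≡ 469 (mod 943)
942 = 512 + 256 + 128 + 32 + 8 + 4 + 2 in binary powers of 2.
So 11^942 ≡ 469 · 256 · 16 · 715 · 836 · 496 · 121 ≡ 453 (mod 943).
Since 453 ≠ 1, base 11 is a Fermat witness: 943 is composite.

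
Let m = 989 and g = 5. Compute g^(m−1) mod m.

5^1 ≡ 5 (mod 989)
5^2 ≡ 5^2 = 25 ≡ 25 (mod 989)
5^4 ≡ 25^2 = 625 ≡ 625 (mod 989)
5^8 ≡ 625^2 = 390625 ≡ 959 (mod 989)
5^16 ≡ 959^2 = 919681 ≡ 900 (mod 989)
5^32 ≡ 900^2 = 810000 ≡ 9 (mod 989)
5^64 ≡ 9^2 = 81 ≡ 81 (mod 989)
5^128 ≡ 81^2 = 6561 ≡ 627 (mod 989)
5^256 ≡ 627^2 = 393129 ≡ 496 (mod 989)
5^512 ≡ 496^2 = 246016 ≡ 744 (mod 989)
988 = 512 + 256 + 128 + 64 + 16 + 8 + 4 in binary powers of 2.
So 5^988 ≡ 744 · 496 · 627 · 81 · 900 · 959 · 625 ≡ 81 (mod 989).
Since 81 ≠ 1, base 5 is a Fermat witness: 989 is composite.

81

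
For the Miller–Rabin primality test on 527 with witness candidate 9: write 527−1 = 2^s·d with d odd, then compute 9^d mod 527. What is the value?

527 − 1 = 526 = 2^1 · 263, so d = 263.
9^1 ≡ 9 (mod 527)
9^2 ≡ 9^2 = 81 ≡ 81 (mod 527)
9^4 ≡ 81^2 = 6561 ≡ 237 (mod 527)
9^8 ≡ 237^2 = 56169 ≡ 307 (mod 527)
9^16 ≡ 307^2 = 94249 ≡ 443 (mod 527)
9^32 ≡ 443^2 = 196249 ≡ 205 (mod 527)
9^64 ≡ 205^2 = 42025 ≡ 392 (mod 527)
9^128 ≡ 392^2 = 153664 ≡ 307 (mod 527)
9^256 ≡ 307^2 = 94249 ≡ 443 (mod 527)
263 = 256 + 4 + 2 + 1 in binary powers of 2.
So 9^263 ≡ 443 · 237 · 81 · 9 ≡ 121 (mod 527).
Squaring chain: 121; never reaches −1, so base 9 is a Miller–Rabin witness that 527 is composite.

121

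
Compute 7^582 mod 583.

566

7^1 ≡ 7 (mod 583)
7^2 ≡ 7^2 = 49 ≡ 49 (mod 583)
7^4 ≡ 49^2 = 2401 ≡ 69 (mod 583)
7^8 ≡ 69^2 = 4761 ≡ 97 (mod 583)
7^16 ≡ 97^2 = 9409 ≡ 81 (mod 583)
7^32 ≡ 81^2 = 6561 ≡ 148 (mod 583)
7^64 ≡ 148^2 = 21904 ≡ 333 (mod 583)
7^128 ≡ 333^2 = 110889 ≡ 119 (mod 583)
7^256 ≡ 119^2 = 14161 ≡ 169 (mod 583)
7^512 ≡ 169^2 = 28561 ≡ 577 (mod 583)
582 = 512 + 64 + 4 + 2 in binary powers of 2.
So 7^582 ≡ 577 · 333 · 69 · 49 ≡ 566 (mod 583).
Since 566 ≠ 1, base 7 is a Fermat witness: 583 is composite.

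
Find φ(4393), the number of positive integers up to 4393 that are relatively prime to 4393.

4180

Factor: 4393 = 23 · 191.
φ(4393) = (23−1) · (191−1) = 22 · 190 = 4180.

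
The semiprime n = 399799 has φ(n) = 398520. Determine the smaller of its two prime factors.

541

φ(n) = (p−1)(q−1) = n − (p+q) + 1, so p + q = 399799 − 398520 + 1 = 1280.
p and q are the roots of t² − 1280t + 399799 = 0.
Discriminant: 1280² − 4·399799 = 1638400 − 1599196 = 39204; √39204 = 198.
q = (1280 − 198)/2 = 541, p = (1280 + 198)/2 = 739.
Check: 541 · 739 = 399799.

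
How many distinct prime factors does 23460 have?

5

23460 = 2^2 · 5865
5865 = 3 · 1955
1955 = 5 · 391
391 = 17 · 23
23460 = 2^2 · 3 · 5 · 17 · 23, which has 5 distinct prime factors.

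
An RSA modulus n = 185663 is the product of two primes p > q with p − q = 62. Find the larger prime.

Since p = q + 62, we have 185663 = q(q + 62), so q² + 62q − 185663 = 0.
Discriminant: 62² + 4·185663 = 3844 + 742652 = 746496; √746496 = 864.
q = (−62 + 864)/2 = 401, and p = q + 62 = 463.
Check: 401 · 463 = 185663.

463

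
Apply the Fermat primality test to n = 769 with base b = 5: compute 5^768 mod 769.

1

5^1 ≡ 5 (mod 769)
5^2 ≡ 5^2 = 25 ≡ 25 (mod 769)
5^4 ≡ 25^2 = 625 ≡ 625 (mod 769)
5^8 ≡ 625^2 = 390625 ≡ 742 (mod 769)
5^16 ≡ 742^2 = 550564 ≡ 729 (mod 769)
5^32 ≡ 729^2 = 531441 ≡ 62 (mod 769)
5^64 ≡ 62^2 = 3844 ≡ 768 (mod 769)
5^128 ≡ 768^2 = 589824 ≡ 1 (mod 769)
5^256 ≡ 1^2 = 1 ≡ 1 (mod 769)
5^512 ≡ 1^2 = 1 ≡ 1 (mod 769)
768 = 512 + 256 in binary powers of 2.
So 5^768 ≡ 1 · 1 ≡ 1 (mod 769).
Since the result is 1, base 5 gives no evidence that 769 is composite.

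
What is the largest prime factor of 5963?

5963 = 67 · 89
89 is prime.
So 5963 = 67 · 89; the largest prime factor is 89.

89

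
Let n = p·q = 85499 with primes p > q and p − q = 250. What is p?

Since p = q + 250, we have 85499 = q(q + 250), so q² + 250q − 85499 = 0.
Discriminant: 250² + 4·85499 = 62500 + 341996 = 404496; √404496 = 636.
q = (−250 + 636)/2 = 193, and p = q + 250 = 443.
Check: 193 · 443 = 85499.

443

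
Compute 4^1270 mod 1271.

4^1 ≡ 4 (mod 1271)
4^2 ≡ 4^2 = 16 ≡ 16 (mod 1271)
4^4 ≡ 16^2 = 256 ≡ 256 (mod 1271)
4^8 ≡ 256^2 = 65536 ≡ 715 (mod 1271)
4^16 ≡ 715^2 = 511225 ≡ 283 (mod 1271)
4^32 ≡ 283^2 = 80089 ≡ 16 (mod 1271)
4^64 ≡ 16^2 = 256 ≡ 256 (mod 1271)
4^128 ≡ 256^2 = 65536 ≡ 715 (mod 1271)
4^256 ≡ 715^2 = 511225 ≡ 283 (mod 1271)
4^512 ≡ 283^2 = 80089 ≡ 16 (mod 1271)
4^1024 ≡ 16^2 = 256 ≡ 256 (mod 1271)
1270 = 1024 + 128 + 64 + 32 + 16 + 4 + 2 in binary powers of 2.
So 4^1270 ≡ 256 · 715 · 256 · 16 · 283 · 256 · 16 ≡ 1 (mod 1271).
Since the result is 1, base 4 gives no evidence that 1271 is composite.

1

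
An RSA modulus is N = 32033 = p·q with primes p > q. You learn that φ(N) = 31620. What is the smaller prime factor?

103

φ(n) = (p−1)(q−1) = n − (p+q) + 1, so p + q = 32033 − 31620 + 1 = 414.
p and q are the roots of t² − 414t + 32033 = 0.
Discriminant: 414² − 4·32033 = 171396 − 128132 = 43264; √43264 = 208.
q = (414 − 208)/2 = 103, p = (414 + 208)/2 = 311.
Check: 103 · 311 = 32033.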